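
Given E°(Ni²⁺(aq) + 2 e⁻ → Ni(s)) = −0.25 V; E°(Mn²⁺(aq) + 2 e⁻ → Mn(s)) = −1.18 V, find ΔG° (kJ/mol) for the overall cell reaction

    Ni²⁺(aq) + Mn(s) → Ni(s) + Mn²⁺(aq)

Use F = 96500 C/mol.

In the reaction as written Ni²⁺(aq) is reduced, so the Ni²⁺/Ni couple is the cathode and Mn²⁺/Mn is the anode.
E°cell = −0.25 − (−1.18) = +0.93 V; balancing electrons gives n = 2.
ΔG° = −nFE°cell = −(2)(96500)(+0.93) J/mol = −179 kJ/mol.

−179 kJ/mol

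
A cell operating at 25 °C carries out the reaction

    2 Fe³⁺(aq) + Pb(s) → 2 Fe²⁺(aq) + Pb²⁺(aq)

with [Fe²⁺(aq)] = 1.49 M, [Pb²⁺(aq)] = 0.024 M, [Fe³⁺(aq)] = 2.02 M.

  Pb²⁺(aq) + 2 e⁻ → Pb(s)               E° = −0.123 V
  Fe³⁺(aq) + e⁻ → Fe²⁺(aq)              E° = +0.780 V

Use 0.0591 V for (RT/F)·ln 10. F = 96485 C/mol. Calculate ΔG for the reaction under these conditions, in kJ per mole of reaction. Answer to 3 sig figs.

−185 kJ/mol

The standard cell potential is +0.780 − (−0.123) = +0.903 V, with n = 2 electrons in the balanced equation.
The reaction quotient is ([Fe²⁺(aq)]^2·[Pb²⁺(aq)]) / [Fe³⁺(aq)]^2 = 0.0131; by Nernst, E = +0.903 − (0.0591/2)(−1.884) = +0.9587 V.
ΔG = −nFE = −(2)(96485)(+0.9587) J/mol = −185 kJ/mol.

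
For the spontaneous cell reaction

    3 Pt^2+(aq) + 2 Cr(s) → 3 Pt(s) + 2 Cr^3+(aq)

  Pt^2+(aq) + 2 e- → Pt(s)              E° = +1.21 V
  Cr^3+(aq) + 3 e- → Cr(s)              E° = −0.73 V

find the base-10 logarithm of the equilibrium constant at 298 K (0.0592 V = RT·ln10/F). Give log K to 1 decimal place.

The Pt²⁺/Pt couple is reduced (cathode); E°cell = +1.21 − (−0.73) = +1.94 V with n = 6.
At equilibrium E = 0, so log K = nE°cell / 0.0592 = (6)(+1.94) / 0.0592 = 196.6.

log K = 196.6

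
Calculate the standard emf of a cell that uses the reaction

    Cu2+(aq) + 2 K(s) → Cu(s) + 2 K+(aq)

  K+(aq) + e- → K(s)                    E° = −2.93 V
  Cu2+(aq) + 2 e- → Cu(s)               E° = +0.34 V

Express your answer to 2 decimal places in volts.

+3.27 V

In the reaction as written, Cu2+(aq) is reduced (cathode) and K+(aq) is produced by oxidation at the anode.
E°cell = E°(cathode) − E°(anode) = +0.34 − (−2.93) = +3.27 V.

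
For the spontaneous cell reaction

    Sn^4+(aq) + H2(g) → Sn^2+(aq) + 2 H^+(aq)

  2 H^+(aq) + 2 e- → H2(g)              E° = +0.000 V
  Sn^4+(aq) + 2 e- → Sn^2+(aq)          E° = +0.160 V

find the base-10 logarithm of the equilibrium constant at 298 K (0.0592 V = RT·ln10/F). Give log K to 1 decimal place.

The Sn⁴⁺/Sn²⁺ couple is reduced (cathode); E°cell = +0.160 − (+0.000) = +0.160 V with n = 2.
At equilibrium E = 0, so log K = nE°cell / 0.0592 = (2)(+0.160) / 0.0592 = 5.4.

log K = 5.4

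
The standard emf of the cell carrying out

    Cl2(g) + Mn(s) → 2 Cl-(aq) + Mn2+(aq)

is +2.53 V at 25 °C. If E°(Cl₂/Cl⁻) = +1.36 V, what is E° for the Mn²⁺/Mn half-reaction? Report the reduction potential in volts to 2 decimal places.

−1.17 V

In the reaction as written the Cl₂/Cl⁻ couple is reduced (cathode) and Mn²⁺/Mn is oxidized (anode), so E°cell = E°(Cl₂/Cl⁻) − E°(Mn²⁺/Mn).
E°(Mn²⁺/Mn) = E°(cathode) − E°cell = +1.36 − (+2.53) = −1.17 V.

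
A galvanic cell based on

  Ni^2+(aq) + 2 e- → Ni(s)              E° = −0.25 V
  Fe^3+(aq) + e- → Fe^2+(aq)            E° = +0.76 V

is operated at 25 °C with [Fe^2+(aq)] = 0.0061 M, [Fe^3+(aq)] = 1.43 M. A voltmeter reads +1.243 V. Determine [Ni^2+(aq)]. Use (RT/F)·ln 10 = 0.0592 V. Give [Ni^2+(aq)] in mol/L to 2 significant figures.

The Fe³⁺/Fe²⁺ couple has the larger reduction potential, so it is the cathode: E°cell = +0.76 − (−0.25) = +1.01 V and n = 2.
Since E = E° − (0.0592/n)·log Q, log Q = n(E° − E)/0.0592 = −7.872.
Balancing electrons gives 2 Fe^3+(aq) + Ni(s) → 2 Fe^2+(aq) + Ni^2+(aq); thus Q = ([Fe^2+(aq)]^2·[Ni^2+(aq)]) / [Fe^3+(aq)]^2.
Solving for the unknown gives log [Ni^2+(aq)] = −3.132, so [Ni^2+(aq)] ≈ 0.00074 M.

0.00074 M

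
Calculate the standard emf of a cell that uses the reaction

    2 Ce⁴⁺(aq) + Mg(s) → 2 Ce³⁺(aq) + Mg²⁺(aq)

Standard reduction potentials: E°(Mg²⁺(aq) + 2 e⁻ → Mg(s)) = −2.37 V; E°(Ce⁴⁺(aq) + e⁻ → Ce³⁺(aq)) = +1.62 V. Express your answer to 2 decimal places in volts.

Ce⁴⁺(aq) gains electrons, so the Ce⁴⁺/Ce³⁺ couple is the cathode; the Mg²⁺/Mg couple is the anode.
E°cell = E°(cathode) − E°(anode) = +1.62 − (−2.37) = +3.99 V.

+3.99 V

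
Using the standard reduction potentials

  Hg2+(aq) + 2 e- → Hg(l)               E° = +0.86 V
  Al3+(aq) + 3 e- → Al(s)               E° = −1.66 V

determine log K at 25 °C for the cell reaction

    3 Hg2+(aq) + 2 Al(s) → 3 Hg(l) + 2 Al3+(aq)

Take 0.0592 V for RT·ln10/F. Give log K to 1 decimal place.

log K = 255.4

The Hg²⁺/Hg couple is reduced (cathode); E°cell = +0.86 − (−1.66) = +2.52 V with n = 6.
At equilibrium E = 0, so log K = nE°cell / 0.0592 = (6)(+2.52) / 0.0592 = 255.4.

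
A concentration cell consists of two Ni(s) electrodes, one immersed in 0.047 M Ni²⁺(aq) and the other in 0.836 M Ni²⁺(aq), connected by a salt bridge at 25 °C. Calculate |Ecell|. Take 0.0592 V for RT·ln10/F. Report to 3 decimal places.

For a concentration cell E°cell = 0, since both electrodes use the same couple.
The compartment with the higher Ni²⁺(aq) concentration (0.836 M) acts as the cathode; ions are reduced there and produced at the dilute (0.047 M) anode.
With n = 2, Ecell = −(0.0592/2)·log([dilute]/[conc]) = −(0.0592/2)·log(0.047/0.836) = +0.037 V.

0.037 V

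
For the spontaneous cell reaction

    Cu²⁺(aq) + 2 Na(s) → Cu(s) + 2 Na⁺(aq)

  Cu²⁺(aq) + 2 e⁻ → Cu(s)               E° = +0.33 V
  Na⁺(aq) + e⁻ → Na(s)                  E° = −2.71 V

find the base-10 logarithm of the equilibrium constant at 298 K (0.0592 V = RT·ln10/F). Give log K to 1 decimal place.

log K = 102.7

The Cu²⁺/Cu couple is reduced (cathode); E°cell = +0.33 − (−2.71) = +3.04 V with n = 2.
At equilibrium E = 0, so log K = nE°cell / 0.0592 = (2)(+3.04) / 0.0592 = 102.7.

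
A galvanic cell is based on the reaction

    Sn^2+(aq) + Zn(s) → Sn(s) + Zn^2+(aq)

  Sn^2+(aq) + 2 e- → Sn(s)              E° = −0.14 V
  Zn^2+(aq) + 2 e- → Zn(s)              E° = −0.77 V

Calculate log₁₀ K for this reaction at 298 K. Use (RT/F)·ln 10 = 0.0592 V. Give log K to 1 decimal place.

log K = 21.3

The Sn²⁺/Sn couple is reduced (cathode); E°cell = −0.14 − (−0.77) = +0.63 V with n = 2.
At equilibrium E = 0, so log K = nE°cell / 0.0592 = (2)(+0.63) / 0.0592 = 21.3.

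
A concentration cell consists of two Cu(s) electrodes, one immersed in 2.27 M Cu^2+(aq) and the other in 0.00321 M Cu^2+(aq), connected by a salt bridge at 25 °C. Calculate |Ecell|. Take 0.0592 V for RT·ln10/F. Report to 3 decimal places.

For a concentration cell E°cell = 0, since both electrodes use the same couple.
The compartment with the higher Cu^2+(aq) concentration (2.27 M) acts as the cathode; ions are reduced there and produced at the dilute (0.00321 M) anode.
With n = 2, Ecell = −(0.0592/2)·log([dilute]/[conc]) = −(0.0592/2)·log(0.00321/2.27) = +0.084 V.

0.084 V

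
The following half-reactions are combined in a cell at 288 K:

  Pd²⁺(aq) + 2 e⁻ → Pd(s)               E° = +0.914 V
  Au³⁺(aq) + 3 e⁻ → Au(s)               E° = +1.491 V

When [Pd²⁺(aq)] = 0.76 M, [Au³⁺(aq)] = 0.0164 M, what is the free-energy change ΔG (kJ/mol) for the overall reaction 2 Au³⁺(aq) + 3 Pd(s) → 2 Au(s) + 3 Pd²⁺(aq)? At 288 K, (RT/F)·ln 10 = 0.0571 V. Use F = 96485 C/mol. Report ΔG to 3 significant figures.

−316 kJ/mol

E°cell = +1.491 − (+0.914) = +0.577 V; the balanced reaction transfers n = 6 electrons.
Here Q = [Pd²⁺(aq)]^3 / [Au³⁺(aq)]^2 = 1.63×10^3 (log Q = 3.213), giving E = +0.577 − (0.0571/6)·(3.213) = +0.5464 V.
Finally ΔG = −nFE = −(6)(96485 C/mol)(+0.5464 V) = −316 kJ/mol.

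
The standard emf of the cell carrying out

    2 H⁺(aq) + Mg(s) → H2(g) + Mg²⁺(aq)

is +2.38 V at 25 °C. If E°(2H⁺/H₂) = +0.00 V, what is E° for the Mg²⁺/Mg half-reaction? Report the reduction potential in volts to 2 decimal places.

−2.38 V

In the reaction as written the 2H⁺/H₂ couple is reduced (cathode) and Mg²⁺/Mg is oxidized (anode), so E°cell = E°(2H⁺/H₂) − E°(Mg²⁺/Mg).
E°(Mg²⁺/Mg) = E°(cathode) − E°cell = +0.00 − (+2.38) = −2.38 V.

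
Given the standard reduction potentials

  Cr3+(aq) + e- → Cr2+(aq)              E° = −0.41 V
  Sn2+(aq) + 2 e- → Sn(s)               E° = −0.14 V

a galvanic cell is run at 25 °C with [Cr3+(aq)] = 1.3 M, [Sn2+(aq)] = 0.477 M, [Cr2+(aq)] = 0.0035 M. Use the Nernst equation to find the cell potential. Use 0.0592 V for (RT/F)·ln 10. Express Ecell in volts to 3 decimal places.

Since E°(Sn²⁺/Sn) > E°(Cr³⁺/Cr²⁺), Sn²⁺/Sn serves as the cathode.
The standard potential is −0.14 − (−0.41) = +0.27 V and the balanced reaction transfers n = 2 electrons.
For the overall reaction Sn2+(aq) + 2 Cr2+(aq) → Sn(s) + 2 Cr3+(aq), Q = [Cr3+(aq)]^2 / ([Sn2+(aq)]·[Cr2+(aq)]^2) = 2.89×10^5, giving log Q = 5.461.
E = E° − (0.0592/n)·log Q = +0.27 − (0.0592/2)(5.461) = +0.108 V.

+0.108 V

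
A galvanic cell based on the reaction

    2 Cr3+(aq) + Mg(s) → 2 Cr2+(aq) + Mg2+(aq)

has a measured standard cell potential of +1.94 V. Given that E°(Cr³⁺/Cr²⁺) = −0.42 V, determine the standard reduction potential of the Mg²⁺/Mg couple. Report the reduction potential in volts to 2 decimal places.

−2.36 V

In the reaction as written the Cr³⁺/Cr²⁺ couple is reduced (cathode) and Mg²⁺/Mg is oxidized (anode), so E°cell = E°(Cr³⁺/Cr²⁺) − E°(Mg²⁺/Mg).
E°(Mg²⁺/Mg) = E°(cathode) − E°cell = −0.42 − (+1.94) = −2.36 V.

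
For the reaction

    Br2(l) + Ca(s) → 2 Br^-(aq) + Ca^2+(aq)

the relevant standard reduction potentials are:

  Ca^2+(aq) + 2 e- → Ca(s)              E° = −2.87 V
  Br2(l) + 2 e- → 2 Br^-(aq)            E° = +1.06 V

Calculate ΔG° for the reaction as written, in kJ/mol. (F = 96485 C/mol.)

In the reaction as written Br2(l) is reduced, so the Br₂/Br⁻ couple is the cathode and Ca²⁺/Ca is the anode.
E°cell = +1.06 − (−2.87) = +3.93 V; balancing electrons gives n = 2.
ΔG° = −nFE°cell = −(2)(96485)(+3.93) J/mol = −758 kJ/mol.

−758 kJ/mol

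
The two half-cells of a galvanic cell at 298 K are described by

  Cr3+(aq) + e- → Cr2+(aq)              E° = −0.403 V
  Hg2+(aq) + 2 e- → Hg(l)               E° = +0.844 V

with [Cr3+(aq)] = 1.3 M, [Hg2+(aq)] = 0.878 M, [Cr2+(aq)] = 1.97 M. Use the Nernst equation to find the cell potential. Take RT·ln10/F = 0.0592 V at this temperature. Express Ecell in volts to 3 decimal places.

+1.256 V

Hg²⁺/Hg is reduced (cathode, E° = +0.844 V) and Cr³⁺/Cr²⁺ is oxidized (anode).
The standard potential is +0.844 − (−0.403) = +1.247 V and the balanced reaction transfers n = 2 electrons.
Balancing gives Hg2+(aq) + 2 Cr2+(aq) → Hg(l) + 2 Cr3+(aq); hence Q = [Cr3+(aq)]^2 / ([Hg2+(aq)]·[Cr2+(aq)]^2) = 0.496 (log Q = −0.305).
By the Nernst equation, E = +1.247 − (0.0592/2)·(−0.305) = +1.256 V.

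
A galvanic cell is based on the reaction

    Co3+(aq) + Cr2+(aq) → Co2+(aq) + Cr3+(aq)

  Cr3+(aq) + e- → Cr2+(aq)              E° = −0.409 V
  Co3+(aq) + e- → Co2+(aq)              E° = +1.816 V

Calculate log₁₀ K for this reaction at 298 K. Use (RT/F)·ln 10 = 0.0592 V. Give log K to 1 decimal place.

The Co³⁺/Co²⁺ couple is reduced (cathode); E°cell = +1.816 − (−0.409) = +2.225 V with n = 1.
At equilibrium E = 0, so log K = nE°cell / 0.0592 = (1)(+2.225) / 0.0592 = 37.6.

log K = 37.6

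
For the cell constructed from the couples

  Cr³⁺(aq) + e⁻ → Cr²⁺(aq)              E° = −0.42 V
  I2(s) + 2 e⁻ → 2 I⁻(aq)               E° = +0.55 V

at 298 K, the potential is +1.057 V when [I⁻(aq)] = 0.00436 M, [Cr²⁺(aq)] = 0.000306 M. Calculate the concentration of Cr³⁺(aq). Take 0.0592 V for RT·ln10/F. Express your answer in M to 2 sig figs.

The I₂/I⁻ couple has the larger reduction potential, so it is the cathode: E°cell = +0.55 − (−0.42) = +0.97 V and n = 2.
From the Nernst equation, log Q = n(E° − E)/0.0592 = 2·(+0.97 − (+1.057))/0.0592 = −2.939.
For I2(s) + 2 Cr²⁺(aq) → 2 I⁻(aq) + 2 Cr³⁺(aq), the reaction quotient is Q = ([I⁻(aq)]^2·[Cr³⁺(aq)]^2) / [Cr²⁺(aq)]^2.
Solving for the unknown gives log [Cr³⁺(aq)] = −2.623, so [Cr³⁺(aq)] ≈ 0.0024 M.

0.0024 M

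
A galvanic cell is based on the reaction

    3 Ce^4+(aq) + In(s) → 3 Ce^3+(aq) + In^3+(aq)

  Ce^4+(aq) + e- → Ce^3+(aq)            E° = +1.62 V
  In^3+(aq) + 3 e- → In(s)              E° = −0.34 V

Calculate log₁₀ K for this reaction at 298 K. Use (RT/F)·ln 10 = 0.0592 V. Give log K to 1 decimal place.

The Ce⁴⁺/Ce³⁺ couple is reduced (cathode); E°cell = +1.62 − (−0.34) = +1.96 V with n = 3.
At equilibrium E = 0, so log K = nE°cell / 0.0592 = (3)(+1.96) / 0.0592 = 99.3.

log K = 99.3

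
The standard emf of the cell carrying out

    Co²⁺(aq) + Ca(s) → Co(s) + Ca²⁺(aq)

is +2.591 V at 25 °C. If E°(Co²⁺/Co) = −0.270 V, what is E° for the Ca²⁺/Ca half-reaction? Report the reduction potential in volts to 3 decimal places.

−2.861 V

In the reaction as written the Co²⁺/Co couple is reduced (cathode) and Ca²⁺/Ca is oxidized (anode), so E°cell = E°(Co²⁺/Co) − E°(Ca²⁺/Ca).
E°(Ca²⁺/Ca) = E°(cathode) − E°cell = −0.270 − (+2.591) = −2.861 V.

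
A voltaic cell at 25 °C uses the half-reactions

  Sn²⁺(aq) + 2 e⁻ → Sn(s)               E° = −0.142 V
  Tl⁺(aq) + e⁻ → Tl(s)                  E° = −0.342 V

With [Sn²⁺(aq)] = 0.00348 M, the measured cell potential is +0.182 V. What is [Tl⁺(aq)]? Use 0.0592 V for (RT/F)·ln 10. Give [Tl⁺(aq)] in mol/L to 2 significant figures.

0.12 M

Sn²⁺/Sn is the cathode (higher E°); E°cell = −0.142 − (−0.342) = +0.200 V with n = 2.
Rearranging E = E° − (0.0592/n)·log Q gives log Q = 2(+0.200 − (+0.182))/0.0592 = 0.608.
For Sn²⁺(aq) + 2 Tl(s) → Sn(s) + 2 Tl⁺(aq), the reaction quotient is Q = [Tl⁺(aq)]^2 / [Sn²⁺(aq)].
Substituting the known concentrations and solving, log [Tl⁺(aq)] = −0.925 and [Tl⁺(aq)] = 0.12 M.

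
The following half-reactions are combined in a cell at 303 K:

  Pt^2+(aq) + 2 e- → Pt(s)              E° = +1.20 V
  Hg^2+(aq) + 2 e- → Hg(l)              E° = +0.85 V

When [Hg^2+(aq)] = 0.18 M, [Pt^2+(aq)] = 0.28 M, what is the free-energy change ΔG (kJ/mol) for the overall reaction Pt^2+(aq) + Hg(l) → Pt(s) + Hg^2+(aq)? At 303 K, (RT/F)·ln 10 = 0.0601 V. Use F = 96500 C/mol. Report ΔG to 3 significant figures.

−68.7 kJ/mol

With Pt²⁺/Pt reduced at the cathode, E°cell = +1.20 − (+0.85) = +0.35 V and n = 2.
Q = [Hg^2+(aq)] / [Pt^2+(aq)] = 0.643, so log Q = −0.192 and E = +0.35 − (0.0601/2)(−0.192) = +0.3558 V.
Then ΔG = −nFE = −2 × 96500 × +0.3558 J/mol = −68.7 kJ/mol.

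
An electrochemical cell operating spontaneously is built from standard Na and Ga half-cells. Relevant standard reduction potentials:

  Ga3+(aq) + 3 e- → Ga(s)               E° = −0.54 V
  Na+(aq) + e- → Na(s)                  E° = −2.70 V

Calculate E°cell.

Of the two couples in this cell, the one with the more positive reduction potential is reduced at the cathode: here that is Ga³⁺/Ga (−0.54 V); Na⁺/Na (−2.70 V) is the anode.
E°cell = E°(cathode) − E°(anode) = −0.54 − (−2.70) = +2.16 V.

+2.16 V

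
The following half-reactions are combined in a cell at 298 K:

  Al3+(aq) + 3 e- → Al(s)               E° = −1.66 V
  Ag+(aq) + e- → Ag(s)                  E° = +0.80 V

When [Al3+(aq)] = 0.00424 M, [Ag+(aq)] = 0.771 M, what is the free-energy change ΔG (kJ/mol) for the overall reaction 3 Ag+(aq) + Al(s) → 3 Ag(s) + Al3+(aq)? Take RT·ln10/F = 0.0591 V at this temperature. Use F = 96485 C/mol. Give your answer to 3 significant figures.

−724 kJ/mol

The standard cell potential is +0.80 − (−1.66) = +2.46 V, with n = 3 electrons in the balanced equation.
Q = [Al3+(aq)] / [Ag+(aq)]^3 = 0.00925, so log Q = −2.034 and E = +2.46 − (0.0591/3)(−2.034) = +2.5001 V.
Finally ΔG = −nFE = −(3)(96485 C/mol)(+2.5001 V) = −724 kJ/mol.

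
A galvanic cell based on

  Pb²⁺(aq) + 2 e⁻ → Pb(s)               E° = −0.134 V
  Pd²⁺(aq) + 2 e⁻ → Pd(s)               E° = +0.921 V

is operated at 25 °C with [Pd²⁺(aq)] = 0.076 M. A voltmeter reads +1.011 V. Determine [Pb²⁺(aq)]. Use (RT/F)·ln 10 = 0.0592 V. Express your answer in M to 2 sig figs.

The Pd²⁺/Pd couple has the larger reduction potential, so it is the cathode: E°cell = +0.921 − (−0.134) = +1.055 V and n = 2.
Since E = E° − (0.0592/n)·log Q, log Q = n(E° − E)/0.0592 = 1.486.
For Pd²⁺(aq) + Pb(s) → Pd(s) + Pb²⁺(aq), the reaction quotient is Q = [Pb²⁺(aq)] / [Pd²⁺(aq)].
Isolating [Pb²⁺(aq)] in Q = 10^{1.486} yields log [Pb²⁺(aq)] = 0.367, i.e. 2.3 M.

2.3 M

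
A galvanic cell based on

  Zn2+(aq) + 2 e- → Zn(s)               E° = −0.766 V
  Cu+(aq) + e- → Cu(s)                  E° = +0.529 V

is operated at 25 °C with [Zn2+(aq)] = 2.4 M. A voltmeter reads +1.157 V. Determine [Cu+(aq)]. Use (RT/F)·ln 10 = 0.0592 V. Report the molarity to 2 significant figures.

The Cu⁺/Cu couple has the larger reduction potential, so it is the cathode: E°cell = +0.529 − (−0.766) = +1.295 V and n = 2.
From the Nernst equation, log Q = n(E° − E)/0.0592 = 2·(+1.295 − (+1.157))/0.0592 = 4.662.
For 2 Cu+(aq) + Zn(s) → 2 Cu(s) + Zn2+(aq), the reaction quotient is Q = [Zn2+(aq)] / [Cu+(aq)]^2.
Isolating [Cu+(aq)] in Q = 10^{4.662} yields log [Cu+(aq)] = −2.141, i.e. 0.0072 M.

0.0072 M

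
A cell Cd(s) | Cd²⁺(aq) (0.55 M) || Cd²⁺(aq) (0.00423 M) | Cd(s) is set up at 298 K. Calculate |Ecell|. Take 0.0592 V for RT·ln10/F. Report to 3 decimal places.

For a concentration cell E°cell = 0, since both electrodes use the same couple.
The compartment with the higher Cd²⁺(aq) concentration (0.55 M) acts as the cathode; ions are reduced there and produced at the dilute (0.00423 M) anode.
With n = 2, Ecell = −(0.0592/2)·log([dilute]/[conc]) = −(0.0592/2)·log(0.00423/0.55) = +0.063 V.

0.063 V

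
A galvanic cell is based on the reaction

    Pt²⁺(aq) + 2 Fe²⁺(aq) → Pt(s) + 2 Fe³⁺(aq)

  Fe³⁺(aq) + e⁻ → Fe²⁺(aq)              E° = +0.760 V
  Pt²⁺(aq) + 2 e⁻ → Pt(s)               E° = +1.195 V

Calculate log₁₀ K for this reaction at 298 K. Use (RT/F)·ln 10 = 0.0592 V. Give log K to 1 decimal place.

The Pt²⁺/Pt couple is reduced (cathode); E°cell = +1.195 − (+0.760) = +0.435 V with n = 2.
At equilibrium E = 0, so log K = nE°cell / 0.0592 = (2)(+0.435) / 0.0592 = 14.7.

log K = 14.7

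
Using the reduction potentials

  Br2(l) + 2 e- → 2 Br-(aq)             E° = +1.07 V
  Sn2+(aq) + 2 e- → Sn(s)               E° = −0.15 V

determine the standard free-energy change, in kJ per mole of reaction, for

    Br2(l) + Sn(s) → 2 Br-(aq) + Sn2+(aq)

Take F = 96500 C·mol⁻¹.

In the reaction as written Br2(l) is reduced, so the Br₂/Br⁻ couple is the cathode and Sn²⁺/Sn is the anode.
E°cell = +1.07 − (−0.15) = +1.22 V; balancing electrons gives n = 2.
ΔG° = −nFE°cell = −(2)(96500)(+1.22) J/mol = −235 kJ/mol.

−235 kJ/mol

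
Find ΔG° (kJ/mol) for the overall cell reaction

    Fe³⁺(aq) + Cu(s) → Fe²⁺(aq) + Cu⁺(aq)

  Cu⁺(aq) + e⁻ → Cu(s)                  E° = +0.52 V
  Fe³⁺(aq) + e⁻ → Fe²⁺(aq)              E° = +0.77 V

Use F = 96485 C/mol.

In the reaction as written Fe³⁺(aq) is reduced, so the Fe³⁺/Fe²⁺ couple is the cathode and Cu⁺/Cu is the anode.
E°cell = +0.77 − (+0.52) = +0.25 V; balancing electrons gives n = 1.
ΔG° = −nFE°cell = −(1)(96485)(+0.25) J/mol = −24.1 kJ/mol.

−24.1 kJ/mol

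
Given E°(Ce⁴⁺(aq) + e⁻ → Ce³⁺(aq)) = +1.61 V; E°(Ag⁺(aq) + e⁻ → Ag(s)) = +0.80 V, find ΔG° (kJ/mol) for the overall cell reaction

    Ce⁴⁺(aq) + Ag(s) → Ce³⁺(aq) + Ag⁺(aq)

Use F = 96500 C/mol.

−78.2 kJ/mol

In the reaction as written Ce⁴⁺(aq) is reduced, so the Ce⁴⁺/Ce³⁺ couple is the cathode and Ag⁺/Ag is the anode.
E°cell = +1.61 − (+0.80) = +0.81 V; balancing electrons gives n = 1.
ΔG° = −nFE°cell = −(1)(96500)(+0.81) J/mol = −78.2 kJ/mol.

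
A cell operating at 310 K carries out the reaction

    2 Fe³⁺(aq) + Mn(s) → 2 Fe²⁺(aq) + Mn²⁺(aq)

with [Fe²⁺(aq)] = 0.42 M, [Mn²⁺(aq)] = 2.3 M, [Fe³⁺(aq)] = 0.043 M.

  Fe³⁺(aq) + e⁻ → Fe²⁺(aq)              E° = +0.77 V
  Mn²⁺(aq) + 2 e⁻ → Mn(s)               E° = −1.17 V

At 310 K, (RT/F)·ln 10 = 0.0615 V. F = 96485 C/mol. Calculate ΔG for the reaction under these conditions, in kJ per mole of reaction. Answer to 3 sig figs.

−360 kJ/mol

E°cell = +0.77 − (−1.17) = +1.94 V; the balanced reaction transfers n = 2 electrons.
Here Q = ([Fe²⁺(aq)]^2·[Mn²⁺(aq)]) / [Fe³⁺(aq)]^2 = 219 (log Q = 2.341), giving E = +1.94 − (0.0615/2)·(2.341) = +1.8680 V.
Then ΔG = −nFE = −2 × 96485 × +1.8680 J/mol = −360 kJ/mol.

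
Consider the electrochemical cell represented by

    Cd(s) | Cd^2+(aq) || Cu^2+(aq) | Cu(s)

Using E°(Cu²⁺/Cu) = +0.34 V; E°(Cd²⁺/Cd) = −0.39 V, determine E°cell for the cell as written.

+0.73 V

By convention the left-hand electrode in cell notation is the anode (oxidation) and the right-hand electrode is the cathode (reduction).
E°cell = E°(right) − E°(left) = +0.34 − (−0.39) = +0.73 V.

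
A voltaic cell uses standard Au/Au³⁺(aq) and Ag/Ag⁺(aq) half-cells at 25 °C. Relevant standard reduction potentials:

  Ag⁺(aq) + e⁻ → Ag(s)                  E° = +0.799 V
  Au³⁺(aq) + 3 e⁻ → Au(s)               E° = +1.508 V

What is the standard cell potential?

+0.709 V

Of the two couples in this cell, the one with the more positive reduction potential is reduced at the cathode: here that is Au³⁺/Au (+1.508 V); Ag⁺/Ag (+0.799 V) is the anode.
E°cell = E°(cathode) − E°(anode) = +1.508 − (+0.799) = +0.709 V.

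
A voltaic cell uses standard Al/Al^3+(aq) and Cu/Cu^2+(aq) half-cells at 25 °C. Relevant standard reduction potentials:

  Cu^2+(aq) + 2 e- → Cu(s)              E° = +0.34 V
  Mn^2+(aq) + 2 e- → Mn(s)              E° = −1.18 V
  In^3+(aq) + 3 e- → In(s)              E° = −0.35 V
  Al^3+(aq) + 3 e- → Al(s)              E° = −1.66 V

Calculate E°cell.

Of the two couples in this cell, the one with the more positive reduction potential is reduced at the cathode: here that is Cu²⁺/Cu (+0.34 V); Al³⁺/Al (−1.66 V) is the anode.
E°cell = E°(cathode) − E°(anode) = +0.34 − (−1.66) = +2.00 V.

+2.00 V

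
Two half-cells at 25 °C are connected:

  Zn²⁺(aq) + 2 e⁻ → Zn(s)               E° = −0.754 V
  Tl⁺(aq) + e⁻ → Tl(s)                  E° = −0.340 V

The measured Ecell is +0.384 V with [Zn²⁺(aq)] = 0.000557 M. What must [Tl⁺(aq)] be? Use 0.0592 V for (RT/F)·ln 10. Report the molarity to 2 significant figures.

0.0073 M

The Tl⁺/Tl couple has the larger reduction potential, so it is the cathode: E°cell = −0.340 − (−0.754) = +0.414 V and n = 2.
Since E = E° − (0.0592/n)·log Q, log Q = n(E° − E)/0.0592 = 1.014.
For 2 Tl⁺(aq) + Zn(s) → 2 Tl(s) + Zn²⁺(aq), the reaction quotient is Q = [Zn²⁺(aq)] / [Tl⁺(aq)]^2.
Substituting the known concentrations and solving, log [Tl⁺(aq)] = −2.134 and [Tl⁺(aq)] = 0.0073 M.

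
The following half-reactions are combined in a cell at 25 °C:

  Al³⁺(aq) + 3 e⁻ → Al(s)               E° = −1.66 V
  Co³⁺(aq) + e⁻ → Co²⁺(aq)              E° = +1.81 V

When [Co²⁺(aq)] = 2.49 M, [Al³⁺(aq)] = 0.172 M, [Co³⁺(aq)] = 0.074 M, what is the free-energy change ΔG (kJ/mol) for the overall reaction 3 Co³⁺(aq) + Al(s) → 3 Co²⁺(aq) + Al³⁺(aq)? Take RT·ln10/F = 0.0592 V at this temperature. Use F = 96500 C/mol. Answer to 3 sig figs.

−983 kJ/mol

E°cell = +1.81 − (−1.66) = +3.47 V; the balanced reaction transfers n = 3 electrons.
The reaction quotient is ([Co²⁺(aq)]^3·[Al³⁺(aq)]) / [Co³⁺(aq)]^3 = 6.55×10^3; by Nernst, E = +3.47 − (0.0592/3)(3.816) = +3.3947 V.
Finally ΔG = −nFE = −(3)(96500 C/mol)(+3.3947 V) = −983 kJ/mol.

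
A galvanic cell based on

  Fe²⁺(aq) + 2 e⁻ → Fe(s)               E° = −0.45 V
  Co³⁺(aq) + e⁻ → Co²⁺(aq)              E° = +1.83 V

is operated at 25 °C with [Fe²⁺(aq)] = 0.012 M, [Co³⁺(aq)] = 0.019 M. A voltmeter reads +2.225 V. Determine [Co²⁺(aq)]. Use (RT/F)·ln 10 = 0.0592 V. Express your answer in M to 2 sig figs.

1.5 M

The Co³⁺/Co²⁺ couple has the larger reduction potential, so it is the cathode: E°cell = +1.83 − (−0.45) = +2.28 V and n = 2.
From the Nernst equation, log Q = n(E° − E)/0.0592 = 2·(+2.28 − (+2.225))/0.0592 = 1.858.
For 2 Co³⁺(aq) + Fe(s) → 2 Co²⁺(aq) + Fe²⁺(aq), the reaction quotient is Q = ([Co²⁺(aq)]^2·[Fe²⁺(aq)]) / [Co³⁺(aq)]^2.
Solving for the unknown gives log [Co²⁺(aq)] = 0.168, so [Co²⁺(aq)] ≈ 1.5 M.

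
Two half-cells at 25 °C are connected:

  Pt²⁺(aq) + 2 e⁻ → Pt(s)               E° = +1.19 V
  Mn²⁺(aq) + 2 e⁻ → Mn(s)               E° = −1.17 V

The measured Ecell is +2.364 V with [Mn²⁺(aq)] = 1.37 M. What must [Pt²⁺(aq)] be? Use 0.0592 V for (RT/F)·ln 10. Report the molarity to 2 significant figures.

With Pt²⁺/Pt at the cathode and Mn²⁺/Mn at the anode, E°cell = +1.19 − (−1.17) = +2.36 V (n = 2).
Rearranging E = E° − (0.0592/n)·log Q gives log Q = 2(+2.36 − (+2.364))/0.0592 = −0.135.
The balanced reaction is Pt²⁺(aq) + Mn(s) → Pt(s) + Mn²⁺(aq), so Q = [Mn²⁺(aq)] / [Pt²⁺(aq)].
Solving for the unknown gives log [Pt²⁺(aq)] = 0.272, so [Pt²⁺(aq)] ≈ 1.9 M.

1.9 M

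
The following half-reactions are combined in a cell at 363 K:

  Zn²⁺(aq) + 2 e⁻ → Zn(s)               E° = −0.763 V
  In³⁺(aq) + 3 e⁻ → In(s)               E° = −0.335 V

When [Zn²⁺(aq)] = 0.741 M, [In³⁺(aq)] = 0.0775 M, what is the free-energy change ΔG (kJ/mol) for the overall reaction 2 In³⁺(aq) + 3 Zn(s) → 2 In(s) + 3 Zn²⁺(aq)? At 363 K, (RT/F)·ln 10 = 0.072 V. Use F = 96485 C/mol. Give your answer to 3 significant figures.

E°cell = −0.335 − (−0.763) = +0.428 V; the balanced reaction transfers n = 6 electrons.
Here Q = [Zn²⁺(aq)]^3 / [In³⁺(aq)]^2 = 67.7 (log Q = 1.831), giving E = +0.428 − (0.072/6)·(1.831) = +0.4060 V.
ΔG = −nFE = −(6)(96485)(+0.4060) J/mol = −235 kJ/mol.

−235 kJ/mol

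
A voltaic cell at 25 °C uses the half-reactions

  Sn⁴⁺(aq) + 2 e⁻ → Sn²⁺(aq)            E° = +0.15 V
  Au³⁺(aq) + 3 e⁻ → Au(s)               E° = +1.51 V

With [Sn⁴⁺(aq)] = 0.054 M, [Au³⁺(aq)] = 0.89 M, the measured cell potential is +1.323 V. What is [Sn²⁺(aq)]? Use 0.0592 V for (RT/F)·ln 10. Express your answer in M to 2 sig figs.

0.0033 M

The Au³⁺/Au couple has the larger reduction potential, so it is the cathode: E°cell = +1.51 − (+0.15) = +1.36 V and n = 6.
From the Nernst equation, log Q = n(E° − E)/0.0592 = 6·(+1.36 − (+1.323))/0.0592 = 3.750.
The balanced reaction is 2 Au³⁺(aq) + 3 Sn²⁺(aq) → 2 Au(s) + 3 Sn⁴⁺(aq), so Q = [Sn⁴⁺(aq)]^3 / ([Au³⁺(aq)]^2·[Sn²⁺(aq)]^3).
Substituting the known concentrations and solving, log [Sn²⁺(aq)] = −2.484 and [Sn²⁺(aq)] = 0.0033 M.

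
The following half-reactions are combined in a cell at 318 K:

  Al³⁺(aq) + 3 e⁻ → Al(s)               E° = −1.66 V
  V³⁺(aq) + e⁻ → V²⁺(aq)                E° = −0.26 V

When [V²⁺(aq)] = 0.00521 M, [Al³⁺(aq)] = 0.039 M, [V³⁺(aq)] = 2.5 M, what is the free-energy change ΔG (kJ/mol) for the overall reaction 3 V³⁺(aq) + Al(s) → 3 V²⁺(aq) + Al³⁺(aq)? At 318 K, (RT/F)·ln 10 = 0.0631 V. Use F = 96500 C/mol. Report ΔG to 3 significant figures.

E°cell = −0.26 − (−1.66) = +1.40 V; the balanced reaction transfers n = 3 electrons.
Q = ([V²⁺(aq)]^3·[Al³⁺(aq)]) / [V³⁺(aq)]^3 = 3.53×10^−10, so log Q = −9.452 and E = +1.40 − (0.0631/3)(−9.452) = +1.5988 V.
ΔG = −nFE = −(3)(96500)(+1.5988) J/mol = −463 kJ/mol.

−463 kJ/mol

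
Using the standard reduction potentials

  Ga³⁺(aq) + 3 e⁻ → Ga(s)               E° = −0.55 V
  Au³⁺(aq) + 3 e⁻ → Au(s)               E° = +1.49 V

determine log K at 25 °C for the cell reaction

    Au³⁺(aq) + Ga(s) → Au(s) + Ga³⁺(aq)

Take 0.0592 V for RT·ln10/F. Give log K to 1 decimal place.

log K = 103.4

The Au³⁺/Au couple is reduced (cathode); E°cell = +1.49 − (−0.55) = +2.04 V with n = 3.
At equilibrium E = 0, so log K = nE°cell / 0.0592 = (3)(+2.04) / 0.0592 = 103.4.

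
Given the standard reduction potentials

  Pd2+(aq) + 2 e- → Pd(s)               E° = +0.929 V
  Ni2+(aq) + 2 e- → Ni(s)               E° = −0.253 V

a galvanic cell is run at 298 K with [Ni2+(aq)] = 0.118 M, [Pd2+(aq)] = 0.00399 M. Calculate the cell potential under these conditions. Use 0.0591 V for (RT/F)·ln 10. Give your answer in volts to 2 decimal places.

Since E°(Pd²⁺/Pd) > E°(Ni²⁺/Ni), Pd²⁺/Pd serves as the cathode.
E°cell = +0.929 − (−0.253) = +1.182 V, with n = 2 electrons transferred.
The balanced reaction is Pd2+(aq) + Ni(s) → Pd(s) + Ni2+(aq), so Q = [Ni2+(aq)] / [Pd2+(aq)] = 29.6 and log Q = 1.471.
Applying E = E° − (RT ln10/nF)·log Q gives +1.182 − (0.0591/2)(1.471) = +1.14 V.

+1.14 V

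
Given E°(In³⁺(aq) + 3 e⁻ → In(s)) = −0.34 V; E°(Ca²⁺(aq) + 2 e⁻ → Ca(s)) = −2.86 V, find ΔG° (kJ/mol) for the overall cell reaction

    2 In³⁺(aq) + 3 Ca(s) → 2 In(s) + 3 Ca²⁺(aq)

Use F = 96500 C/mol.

−1459 kJ/mol

In the reaction as written In³⁺(aq) is reduced, so the In³⁺/In couple is the cathode and Ca²⁺/Ca is the anode.
E°cell = −0.34 − (−2.86) = +2.52 V; balancing electrons gives n = 6.
ΔG° = −nFE°cell = −(6)(96500)(+2.52) J/mol = −1459 kJ/mol.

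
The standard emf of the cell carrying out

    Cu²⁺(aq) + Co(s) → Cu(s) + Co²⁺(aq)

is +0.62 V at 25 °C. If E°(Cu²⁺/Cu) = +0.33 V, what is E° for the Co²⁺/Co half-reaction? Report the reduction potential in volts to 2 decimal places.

−0.29 V

In the reaction as written the Cu²⁺/Cu couple is reduced (cathode) and Co²⁺/Co is oxidized (anode), so E°cell = E°(Cu²⁺/Cu) − E°(Co²⁺/Co).
E°(Co²⁺/Co) = E°(cathode) − E°cell = +0.33 − (+0.62) = −0.29 V.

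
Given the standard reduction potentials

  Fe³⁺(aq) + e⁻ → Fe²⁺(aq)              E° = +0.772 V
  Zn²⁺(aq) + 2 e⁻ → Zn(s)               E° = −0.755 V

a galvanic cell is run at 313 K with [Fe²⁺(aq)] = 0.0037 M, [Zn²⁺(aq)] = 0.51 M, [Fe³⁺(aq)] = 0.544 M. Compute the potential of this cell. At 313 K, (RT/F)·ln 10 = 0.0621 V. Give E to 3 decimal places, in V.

+1.671 V

The Fe³⁺/Fe²⁺ couple has the more positive E°, so it is the cathode; Zn²⁺/Zn is the anode.
The standard potential is +0.772 − (−0.755) = +1.527 V and the balanced reaction transfers n = 2 electrons.
For the overall reaction 2 Fe³⁺(aq) + Zn(s) → 2 Fe²⁺(aq) + Zn²⁺(aq), Q = ([Fe²⁺(aq)]^2·[Zn²⁺(aq)]) / [Fe³⁺(aq)]^2 = 2.36×10^−5, giving log Q = −4.627.
E = E° − (0.0621/n)·log Q = +1.527 − (0.0621/2)(−4.627) = +1.671 V.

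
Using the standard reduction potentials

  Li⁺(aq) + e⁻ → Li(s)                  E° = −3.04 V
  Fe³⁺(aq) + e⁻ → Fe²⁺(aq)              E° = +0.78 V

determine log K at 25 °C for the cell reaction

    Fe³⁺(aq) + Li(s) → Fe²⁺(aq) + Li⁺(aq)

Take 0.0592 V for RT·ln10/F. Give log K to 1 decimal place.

log K = 64.5

The Fe³⁺/Fe²⁺ couple is reduced (cathode); E°cell = +0.78 − (−3.04) = +3.82 V with n = 1.
At equilibrium E = 0, so log K = nE°cell / 0.0592 = (1)(+3.82) / 0.0592 = 64.5.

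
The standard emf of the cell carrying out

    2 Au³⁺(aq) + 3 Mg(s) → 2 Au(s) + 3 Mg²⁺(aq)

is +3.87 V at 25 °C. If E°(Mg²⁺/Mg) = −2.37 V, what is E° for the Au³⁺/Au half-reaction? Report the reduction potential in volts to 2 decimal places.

In the reaction as written the Au³⁺/Au couple is reduced (cathode) and Mg²⁺/Mg is oxidized (anode), so E°cell = E°(Au³⁺/Au) − E°(Mg²⁺/Mg).
E°(Au³⁺/Au) = E°cell + E°(anode) = +3.87 + (−2.37) = +1.50 V.

+1.50 V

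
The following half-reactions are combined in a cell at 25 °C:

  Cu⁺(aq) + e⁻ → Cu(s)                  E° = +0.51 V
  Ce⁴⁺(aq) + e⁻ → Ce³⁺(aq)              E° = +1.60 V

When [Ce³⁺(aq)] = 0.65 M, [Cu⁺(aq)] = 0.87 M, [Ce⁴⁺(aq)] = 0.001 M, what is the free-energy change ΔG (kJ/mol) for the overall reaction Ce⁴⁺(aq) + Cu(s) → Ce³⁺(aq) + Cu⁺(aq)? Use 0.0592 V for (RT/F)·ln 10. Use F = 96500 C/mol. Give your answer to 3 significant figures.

−89.5 kJ/mol

With Ce⁴⁺/Ce³⁺ reduced at the cathode, E°cell = +1.60 − (+0.51) = +1.09 V and n = 1.
Q = ([Ce³⁺(aq)]·[Cu⁺(aq)]) / [Ce⁴⁺(aq)] = 566, so log Q = 2.752 and E = +1.09 − (0.0592/1)(2.752) = +0.9271 V.
ΔG = −nFE = −(1)(96500)(+0.9271) J/mol = −89.5 kJ/mol.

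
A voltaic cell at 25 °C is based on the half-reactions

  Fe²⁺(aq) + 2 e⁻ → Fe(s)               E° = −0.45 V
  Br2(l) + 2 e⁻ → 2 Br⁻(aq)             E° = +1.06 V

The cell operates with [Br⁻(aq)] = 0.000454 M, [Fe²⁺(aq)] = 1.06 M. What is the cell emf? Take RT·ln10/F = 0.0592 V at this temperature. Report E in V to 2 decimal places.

The Br₂/Br⁻ couple has the more positive E°, so it is the cathode; Fe²⁺/Fe is the anode.
E°cell = +1.06 − (−0.45) = +1.51 V, with n = 2 electrons transferred.
For the overall reaction Br2(l) + Fe(s) → 2 Br⁻(aq) + Fe²⁺(aq), Q = [Br⁻(aq)]^2·[Fe²⁺(aq)] = 2.18×10^−7, giving log Q = −6.661.
Applying E = E° − (RT ln10/nF)·log Q gives +1.51 − (0.0592/2)(−6.661) = +1.71 V.

+1.71 V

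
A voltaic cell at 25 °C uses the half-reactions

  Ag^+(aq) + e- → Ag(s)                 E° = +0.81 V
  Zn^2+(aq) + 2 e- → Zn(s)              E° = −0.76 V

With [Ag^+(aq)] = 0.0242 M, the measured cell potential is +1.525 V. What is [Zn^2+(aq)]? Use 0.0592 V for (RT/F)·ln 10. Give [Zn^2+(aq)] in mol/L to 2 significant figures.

The Ag⁺/Ag couple has the larger reduction potential, so it is the cathode: E°cell = +0.81 − (−0.76) = +1.57 V and n = 2.
Rearranging E = E° − (0.0592/n)·log Q gives log Q = 2(+1.57 − (+1.525))/0.0592 = 1.520.
For 2 Ag^+(aq) + Zn(s) → 2 Ag(s) + Zn^2+(aq), the reaction quotient is Q = [Zn^2+(aq)] / [Ag^+(aq)]^2.
Substituting the known concentrations and solving, log [Zn^2+(aq)] = −1.712 and [Zn^2+(aq)] = 0.019 M.

0.019 M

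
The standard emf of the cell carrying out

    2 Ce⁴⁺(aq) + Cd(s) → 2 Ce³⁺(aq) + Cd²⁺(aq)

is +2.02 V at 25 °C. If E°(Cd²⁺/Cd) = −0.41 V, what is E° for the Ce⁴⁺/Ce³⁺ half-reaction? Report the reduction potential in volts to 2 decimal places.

In the reaction as written the Ce⁴⁺/Ce³⁺ couple is reduced (cathode) and Cd²⁺/Cd is oxidized (anode), so E°cell = E°(Ce⁴⁺/Ce³⁺) − E°(Cd²⁺/Cd).
E°(Ce⁴⁺/Ce³⁺) = E°cell + E°(anode) = +2.02 + (−0.41) = +1.61 V.

+1.61 V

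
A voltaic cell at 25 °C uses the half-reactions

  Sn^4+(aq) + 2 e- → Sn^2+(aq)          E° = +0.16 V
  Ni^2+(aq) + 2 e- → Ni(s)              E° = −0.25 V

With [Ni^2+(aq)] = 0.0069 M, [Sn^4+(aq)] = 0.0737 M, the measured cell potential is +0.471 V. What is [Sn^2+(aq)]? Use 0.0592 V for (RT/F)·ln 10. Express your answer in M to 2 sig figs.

0.093 M

The Sn⁴⁺/Sn²⁺ couple has the larger reduction potential, so it is the cathode: E°cell = +0.16 − (−0.25) = +0.41 V and n = 2.
Rearranging E = E° − (0.0592/n)·log Q gives log Q = 2(+0.41 − (+0.471))/0.0592 = −2.061.
For Sn^4+(aq) + Ni(s) → Sn^2+(aq) + Ni^2+(aq), the reaction quotient is Q = ([Sn^2+(aq)]·[Ni^2+(aq)]) / [Sn^4+(aq)].
Solving for the unknown gives log [Sn^2+(aq)] = −1.032, so [Sn^2+(aq)] ≈ 0.093 M.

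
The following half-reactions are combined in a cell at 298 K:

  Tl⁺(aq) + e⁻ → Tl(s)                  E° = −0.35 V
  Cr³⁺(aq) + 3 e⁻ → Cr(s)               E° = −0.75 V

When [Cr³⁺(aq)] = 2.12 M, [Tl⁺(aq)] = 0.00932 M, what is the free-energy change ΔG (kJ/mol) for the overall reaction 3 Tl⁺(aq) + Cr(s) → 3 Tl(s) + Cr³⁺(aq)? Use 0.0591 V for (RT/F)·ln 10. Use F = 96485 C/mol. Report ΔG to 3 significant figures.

−79.2 kJ/mol

E°cell = −0.35 − (−0.75) = +0.40 V; the balanced reaction transfers n = 3 electrons.
Here Q = [Cr³⁺(aq)] / [Tl⁺(aq)]^3 = 2.62×10^6 (log Q = 6.418), giving E = +0.40 − (0.0591/3)·(6.418) = +0.2736 V.
Finally ΔG = −nFE = −(3)(96485 C/mol)(+0.2736 V) = −79.2 kJ/mol.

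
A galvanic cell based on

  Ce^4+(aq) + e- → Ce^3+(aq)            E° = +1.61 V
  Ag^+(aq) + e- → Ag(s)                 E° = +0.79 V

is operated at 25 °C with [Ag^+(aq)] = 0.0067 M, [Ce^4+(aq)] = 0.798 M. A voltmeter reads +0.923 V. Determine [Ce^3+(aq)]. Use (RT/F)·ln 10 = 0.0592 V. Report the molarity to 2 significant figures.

Ce⁴⁺/Ce³⁺ is the cathode (higher E°); E°cell = +1.61 − (+0.79) = +0.82 V with n = 1.
Rearranging E = E° − (0.0592/n)·log Q gives log Q = 1(+0.82 − (+0.923))/0.0592 = −1.740.
The balanced reaction is Ce^4+(aq) + Ag(s) → Ce^3+(aq) + Ag^+(aq), so Q = ([Ce^3+(aq)]·[Ag^+(aq)]) / [Ce^4+(aq)].
Solving for the unknown gives log [Ce^3+(aq)] = 0.336, so [Ce^3+(aq)] ≈ 2.2 M.

2.2 M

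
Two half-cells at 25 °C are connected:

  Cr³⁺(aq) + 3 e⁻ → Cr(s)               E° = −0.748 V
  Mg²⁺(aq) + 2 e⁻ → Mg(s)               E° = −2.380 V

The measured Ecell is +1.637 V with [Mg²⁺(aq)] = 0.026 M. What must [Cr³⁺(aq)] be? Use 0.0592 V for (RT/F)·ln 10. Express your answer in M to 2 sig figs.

Cr³⁺/Cr is the cathode (higher E°); E°cell = −0.748 − (−2.380) = +1.632 V with n = 6.
From the Nernst equation, log Q = n(E° − E)/0.0592 = 6·(+1.632 − (+1.637))/0.0592 = −0.507.
Balancing electrons gives 2 Cr³⁺(aq) + 3 Mg(s) → 2 Cr(s) + 3 Mg²⁺(aq); thus Q = [Mg²⁺(aq)]^3 / [Cr³⁺(aq)]^2.
Solving for the unknown gives log [Cr³⁺(aq)] = −2.124, so [Cr³⁺(aq)] ≈ 0.0075 M.

0.0075 M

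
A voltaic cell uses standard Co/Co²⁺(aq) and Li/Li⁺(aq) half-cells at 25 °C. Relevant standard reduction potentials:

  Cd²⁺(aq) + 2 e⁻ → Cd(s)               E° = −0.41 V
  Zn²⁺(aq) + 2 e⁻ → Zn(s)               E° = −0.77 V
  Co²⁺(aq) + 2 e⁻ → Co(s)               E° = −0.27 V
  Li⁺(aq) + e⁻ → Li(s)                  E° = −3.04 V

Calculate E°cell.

The Co²⁺/Co couple has the higher E°, so Co ion is reduced (cathode) and Li is oxidized (anode).
E°cell = E°(cathode) − E°(anode) = −0.27 − (−3.04) = +2.77 V.

+2.77 V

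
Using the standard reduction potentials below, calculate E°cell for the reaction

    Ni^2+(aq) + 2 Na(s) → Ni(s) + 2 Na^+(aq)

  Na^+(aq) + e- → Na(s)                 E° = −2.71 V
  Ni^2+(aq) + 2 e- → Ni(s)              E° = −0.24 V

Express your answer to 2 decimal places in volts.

+2.47 V

Ni^2+(aq) gains electrons, so the Ni²⁺/Ni couple is the cathode; the Na⁺/Na couple is the anode.
E°cell = E°(cathode) − E°(anode) = −0.24 − (−2.71) = +2.47 V.
The positive value indicates the reaction is spontaneous as written.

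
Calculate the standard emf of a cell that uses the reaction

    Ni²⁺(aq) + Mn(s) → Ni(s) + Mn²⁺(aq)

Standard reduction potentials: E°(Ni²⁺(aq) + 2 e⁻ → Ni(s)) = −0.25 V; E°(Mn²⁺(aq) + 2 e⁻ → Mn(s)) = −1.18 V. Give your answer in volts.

+0.93 V

In the reaction as written, Ni²⁺(aq) is reduced (cathode) and Mn²⁺(aq) is produced by oxidation at the anode.
E°cell = E°(cathode) − E°(anode) = −0.25 − (−1.18) = +0.93 V.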